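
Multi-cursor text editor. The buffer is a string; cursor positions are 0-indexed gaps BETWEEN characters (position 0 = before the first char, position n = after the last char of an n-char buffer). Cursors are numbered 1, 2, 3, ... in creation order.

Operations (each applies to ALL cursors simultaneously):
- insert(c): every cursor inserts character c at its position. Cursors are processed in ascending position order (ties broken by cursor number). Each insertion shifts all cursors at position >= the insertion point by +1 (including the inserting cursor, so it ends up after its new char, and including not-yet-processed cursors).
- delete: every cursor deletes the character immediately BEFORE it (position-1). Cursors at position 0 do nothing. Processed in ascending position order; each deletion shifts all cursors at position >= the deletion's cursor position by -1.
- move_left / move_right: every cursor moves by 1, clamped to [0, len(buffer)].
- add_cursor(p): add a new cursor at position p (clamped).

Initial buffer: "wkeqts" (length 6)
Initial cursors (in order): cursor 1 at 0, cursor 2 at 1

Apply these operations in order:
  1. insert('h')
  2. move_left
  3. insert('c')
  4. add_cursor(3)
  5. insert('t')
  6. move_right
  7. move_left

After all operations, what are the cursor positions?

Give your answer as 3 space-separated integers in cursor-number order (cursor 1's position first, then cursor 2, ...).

After op 1 (insert('h')): buffer="hwhkeqts" (len 8), cursors c1@1 c2@3, authorship 1.2.....
After op 2 (move_left): buffer="hwhkeqts" (len 8), cursors c1@0 c2@2, authorship 1.2.....
After op 3 (insert('c')): buffer="chwchkeqts" (len 10), cursors c1@1 c2@4, authorship 11.22.....
After op 4 (add_cursor(3)): buffer="chwchkeqts" (len 10), cursors c1@1 c3@3 c2@4, authorship 11.22.....
After op 5 (insert('t')): buffer="cthwtcthkeqts" (len 13), cursors c1@2 c3@5 c2@7, authorship 111.3222.....
After op 6 (move_right): buffer="cthwtcthkeqts" (len 13), cursors c1@3 c3@6 c2@8, authorship 111.3222.....
After op 7 (move_left): buffer="cthwtcthkeqts" (len 13), cursors c1@2 c3@5 c2@7, authorship 111.3222.....

Answer: 2 7 5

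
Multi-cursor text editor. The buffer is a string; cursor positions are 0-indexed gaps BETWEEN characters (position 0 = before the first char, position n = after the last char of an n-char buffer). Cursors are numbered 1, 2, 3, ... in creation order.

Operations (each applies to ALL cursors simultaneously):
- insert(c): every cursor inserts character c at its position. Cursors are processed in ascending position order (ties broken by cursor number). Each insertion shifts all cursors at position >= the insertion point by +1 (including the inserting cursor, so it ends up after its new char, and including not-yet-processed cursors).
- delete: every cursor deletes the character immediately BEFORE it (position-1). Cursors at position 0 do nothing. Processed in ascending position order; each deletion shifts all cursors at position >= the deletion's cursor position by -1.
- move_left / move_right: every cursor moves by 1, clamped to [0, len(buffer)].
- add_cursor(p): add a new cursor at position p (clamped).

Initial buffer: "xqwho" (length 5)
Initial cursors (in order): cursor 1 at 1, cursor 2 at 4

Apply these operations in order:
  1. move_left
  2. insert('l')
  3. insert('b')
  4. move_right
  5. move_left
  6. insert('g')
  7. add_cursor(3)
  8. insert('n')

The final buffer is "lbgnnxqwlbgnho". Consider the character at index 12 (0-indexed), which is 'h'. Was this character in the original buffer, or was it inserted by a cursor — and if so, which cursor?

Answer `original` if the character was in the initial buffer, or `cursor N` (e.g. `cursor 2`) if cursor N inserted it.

Answer: original

Derivation:
After op 1 (move_left): buffer="xqwho" (len 5), cursors c1@0 c2@3, authorship .....
After op 2 (insert('l')): buffer="lxqwlho" (len 7), cursors c1@1 c2@5, authorship 1...2..
After op 3 (insert('b')): buffer="lbxqwlbho" (len 9), cursors c1@2 c2@7, authorship 11...22..
After op 4 (move_right): buffer="lbxqwlbho" (len 9), cursors c1@3 c2@8, authorship 11...22..
After op 5 (move_left): buffer="lbxqwlbho" (len 9), cursors c1@2 c2@7, authorship 11...22..
After op 6 (insert('g')): buffer="lbgxqwlbgho" (len 11), cursors c1@3 c2@9, authorship 111...222..
After op 7 (add_cursor(3)): buffer="lbgxqwlbgho" (len 11), cursors c1@3 c3@3 c2@9, authorship 111...222..
After op 8 (insert('n')): buffer="lbgnnxqwlbgnho" (len 14), cursors c1@5 c3@5 c2@12, authorship 11113...2222..
Authorship (.=original, N=cursor N): 1 1 1 1 3 . . . 2 2 2 2 . .
Index 12: author = original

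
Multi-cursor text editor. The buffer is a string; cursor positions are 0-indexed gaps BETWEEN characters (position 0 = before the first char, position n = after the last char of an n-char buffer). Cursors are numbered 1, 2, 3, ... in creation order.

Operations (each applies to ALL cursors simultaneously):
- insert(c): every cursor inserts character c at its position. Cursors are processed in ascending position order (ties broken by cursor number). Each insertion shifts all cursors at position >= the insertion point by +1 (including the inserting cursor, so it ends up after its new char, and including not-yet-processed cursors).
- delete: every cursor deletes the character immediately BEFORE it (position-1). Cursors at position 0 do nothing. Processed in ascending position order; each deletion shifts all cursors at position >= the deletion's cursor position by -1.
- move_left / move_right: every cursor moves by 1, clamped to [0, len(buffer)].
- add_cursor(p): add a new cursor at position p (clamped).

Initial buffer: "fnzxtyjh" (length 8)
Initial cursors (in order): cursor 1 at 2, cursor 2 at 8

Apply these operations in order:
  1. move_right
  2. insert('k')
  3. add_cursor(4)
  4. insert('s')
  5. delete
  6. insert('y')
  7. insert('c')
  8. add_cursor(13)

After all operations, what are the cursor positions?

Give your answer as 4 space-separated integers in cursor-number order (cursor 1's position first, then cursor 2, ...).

Answer: 8 16 8 13

Derivation:
After op 1 (move_right): buffer="fnzxtyjh" (len 8), cursors c1@3 c2@8, authorship ........
After op 2 (insert('k')): buffer="fnzkxtyjhk" (len 10), cursors c1@4 c2@10, authorship ...1.....2
After op 3 (add_cursor(4)): buffer="fnzkxtyjhk" (len 10), cursors c1@4 c3@4 c2@10, authorship ...1.....2
After op 4 (insert('s')): buffer="fnzkssxtyjhks" (len 13), cursors c1@6 c3@6 c2@13, authorship ...113.....22
After op 5 (delete): buffer="fnzkxtyjhk" (len 10), cursors c1@4 c3@4 c2@10, authorship ...1.....2
After op 6 (insert('y')): buffer="fnzkyyxtyjhky" (len 13), cursors c1@6 c3@6 c2@13, authorship ...113.....22
After op 7 (insert('c')): buffer="fnzkyyccxtyjhkyc" (len 16), cursors c1@8 c3@8 c2@16, authorship ...11313.....222
After op 8 (add_cursor(13)): buffer="fnzkyyccxtyjhkyc" (len 16), cursors c1@8 c3@8 c4@13 c2@16, authorship ...11313.....222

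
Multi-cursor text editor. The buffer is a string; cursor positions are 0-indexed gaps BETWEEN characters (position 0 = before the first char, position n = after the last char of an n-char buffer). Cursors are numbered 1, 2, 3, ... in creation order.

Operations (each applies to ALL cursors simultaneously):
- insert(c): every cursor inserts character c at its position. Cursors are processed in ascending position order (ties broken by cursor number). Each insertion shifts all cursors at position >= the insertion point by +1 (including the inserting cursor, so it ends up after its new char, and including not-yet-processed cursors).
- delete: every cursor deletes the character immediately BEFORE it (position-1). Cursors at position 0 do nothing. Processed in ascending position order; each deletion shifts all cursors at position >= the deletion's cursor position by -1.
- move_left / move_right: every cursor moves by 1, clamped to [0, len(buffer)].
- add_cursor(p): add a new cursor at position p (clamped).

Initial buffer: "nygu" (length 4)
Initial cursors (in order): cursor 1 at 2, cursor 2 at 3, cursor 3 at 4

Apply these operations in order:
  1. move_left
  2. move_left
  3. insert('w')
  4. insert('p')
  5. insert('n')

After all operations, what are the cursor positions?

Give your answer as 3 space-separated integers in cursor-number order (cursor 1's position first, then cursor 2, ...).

After op 1 (move_left): buffer="nygu" (len 4), cursors c1@1 c2@2 c3@3, authorship ....
After op 2 (move_left): buffer="nygu" (len 4), cursors c1@0 c2@1 c3@2, authorship ....
After op 3 (insert('w')): buffer="wnwywgu" (len 7), cursors c1@1 c2@3 c3@5, authorship 1.2.3..
After op 4 (insert('p')): buffer="wpnwpywpgu" (len 10), cursors c1@2 c2@5 c3@8, authorship 11.22.33..
After op 5 (insert('n')): buffer="wpnnwpnywpngu" (len 13), cursors c1@3 c2@7 c3@11, authorship 111.222.333..

Answer: 3 7 11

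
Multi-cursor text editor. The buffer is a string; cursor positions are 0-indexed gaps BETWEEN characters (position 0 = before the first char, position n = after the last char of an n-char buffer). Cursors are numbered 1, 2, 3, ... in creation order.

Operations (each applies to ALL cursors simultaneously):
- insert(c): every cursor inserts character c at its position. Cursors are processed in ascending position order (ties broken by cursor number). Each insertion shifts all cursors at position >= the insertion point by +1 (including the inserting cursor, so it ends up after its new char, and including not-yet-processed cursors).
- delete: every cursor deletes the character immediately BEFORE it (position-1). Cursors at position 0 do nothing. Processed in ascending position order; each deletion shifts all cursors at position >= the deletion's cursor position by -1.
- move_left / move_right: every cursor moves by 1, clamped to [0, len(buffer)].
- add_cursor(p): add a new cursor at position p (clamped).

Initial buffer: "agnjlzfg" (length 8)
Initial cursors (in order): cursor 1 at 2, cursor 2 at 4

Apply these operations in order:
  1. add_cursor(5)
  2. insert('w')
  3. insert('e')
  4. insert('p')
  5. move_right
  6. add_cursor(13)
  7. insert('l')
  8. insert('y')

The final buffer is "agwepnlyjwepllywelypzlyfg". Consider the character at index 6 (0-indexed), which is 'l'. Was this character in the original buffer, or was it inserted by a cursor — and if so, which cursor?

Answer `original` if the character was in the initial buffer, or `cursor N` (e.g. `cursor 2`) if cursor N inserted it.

Answer: cursor 1

Derivation:
After op 1 (add_cursor(5)): buffer="agnjlzfg" (len 8), cursors c1@2 c2@4 c3@5, authorship ........
After op 2 (insert('w')): buffer="agwnjwlwzfg" (len 11), cursors c1@3 c2@6 c3@8, authorship ..1..2.3...
After op 3 (insert('e')): buffer="agwenjwelwezfg" (len 14), cursors c1@4 c2@8 c3@11, authorship ..11..22.33...
After op 4 (insert('p')): buffer="agwepnjweplwepzfg" (len 17), cursors c1@5 c2@10 c3@14, authorship ..111..222.333...
After op 5 (move_right): buffer="agwepnjweplwepzfg" (len 17), cursors c1@6 c2@11 c3@15, authorship ..111..222.333...
After op 6 (add_cursor(13)): buffer="agwepnjweplwepzfg" (len 17), cursors c1@6 c2@11 c4@13 c3@15, authorship ..111..222.333...
After op 7 (insert('l')): buffer="agwepnljwepllwelpzlfg" (len 21), cursors c1@7 c2@13 c4@16 c3@19, authorship ..111.1.222.23343.3..
After op 8 (insert('y')): buffer="agwepnlyjwepllywelypzlyfg" (len 25), cursors c1@8 c2@15 c4@19 c3@23, authorship ..111.11.222.2233443.33..
Authorship (.=original, N=cursor N): . . 1 1 1 . 1 1 . 2 2 2 . 2 2 3 3 4 4 3 . 3 3 . .
Index 6: author = 1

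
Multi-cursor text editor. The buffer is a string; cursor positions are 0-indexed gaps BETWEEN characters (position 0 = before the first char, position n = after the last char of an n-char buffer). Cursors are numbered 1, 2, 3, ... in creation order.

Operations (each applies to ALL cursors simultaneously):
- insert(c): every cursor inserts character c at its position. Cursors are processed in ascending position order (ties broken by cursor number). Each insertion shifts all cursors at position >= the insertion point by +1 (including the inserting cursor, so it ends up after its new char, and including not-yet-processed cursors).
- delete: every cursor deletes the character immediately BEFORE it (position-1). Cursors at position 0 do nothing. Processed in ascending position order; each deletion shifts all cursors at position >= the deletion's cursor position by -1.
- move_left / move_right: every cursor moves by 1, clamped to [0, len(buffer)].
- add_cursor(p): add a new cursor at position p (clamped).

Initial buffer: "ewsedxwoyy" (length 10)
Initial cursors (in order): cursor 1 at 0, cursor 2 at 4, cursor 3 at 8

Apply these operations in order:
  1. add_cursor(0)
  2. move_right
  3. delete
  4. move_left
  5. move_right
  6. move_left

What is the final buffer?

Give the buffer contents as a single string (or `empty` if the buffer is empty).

Answer: wsexwoy

Derivation:
After op 1 (add_cursor(0)): buffer="ewsedxwoyy" (len 10), cursors c1@0 c4@0 c2@4 c3@8, authorship ..........
After op 2 (move_right): buffer="ewsedxwoyy" (len 10), cursors c1@1 c4@1 c2@5 c3@9, authorship ..........
After op 3 (delete): buffer="wsexwoy" (len 7), cursors c1@0 c4@0 c2@3 c3@6, authorship .......
After op 4 (move_left): buffer="wsexwoy" (len 7), cursors c1@0 c4@0 c2@2 c3@5, authorship .......
After op 5 (move_right): buffer="wsexwoy" (len 7), cursors c1@1 c4@1 c2@3 c3@6, authorship .......
After op 6 (move_left): buffer="wsexwoy" (len 7), cursors c1@0 c4@0 c2@2 c3@5, authorship .......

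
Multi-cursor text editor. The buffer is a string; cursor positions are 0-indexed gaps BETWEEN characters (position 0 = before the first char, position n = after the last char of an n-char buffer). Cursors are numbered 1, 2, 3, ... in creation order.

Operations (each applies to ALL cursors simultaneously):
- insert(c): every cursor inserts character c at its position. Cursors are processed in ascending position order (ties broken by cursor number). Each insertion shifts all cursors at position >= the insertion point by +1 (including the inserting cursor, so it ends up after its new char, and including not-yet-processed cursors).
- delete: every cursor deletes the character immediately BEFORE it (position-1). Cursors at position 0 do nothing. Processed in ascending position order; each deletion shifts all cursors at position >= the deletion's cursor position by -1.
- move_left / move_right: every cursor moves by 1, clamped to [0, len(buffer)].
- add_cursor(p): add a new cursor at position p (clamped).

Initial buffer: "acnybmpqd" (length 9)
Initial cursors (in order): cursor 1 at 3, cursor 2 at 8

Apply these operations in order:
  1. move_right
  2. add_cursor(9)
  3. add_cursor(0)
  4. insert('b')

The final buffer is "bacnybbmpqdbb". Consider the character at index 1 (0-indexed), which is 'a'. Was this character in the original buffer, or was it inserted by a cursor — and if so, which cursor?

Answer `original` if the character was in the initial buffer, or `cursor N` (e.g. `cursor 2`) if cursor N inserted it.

After op 1 (move_right): buffer="acnybmpqd" (len 9), cursors c1@4 c2@9, authorship .........
After op 2 (add_cursor(9)): buffer="acnybmpqd" (len 9), cursors c1@4 c2@9 c3@9, authorship .........
After op 3 (add_cursor(0)): buffer="acnybmpqd" (len 9), cursors c4@0 c1@4 c2@9 c3@9, authorship .........
After op 4 (insert('b')): buffer="bacnybbmpqdbb" (len 13), cursors c4@1 c1@6 c2@13 c3@13, authorship 4....1.....23
Authorship (.=original, N=cursor N): 4 . . . . 1 . . . . . 2 3
Index 1: author = original

Answer: original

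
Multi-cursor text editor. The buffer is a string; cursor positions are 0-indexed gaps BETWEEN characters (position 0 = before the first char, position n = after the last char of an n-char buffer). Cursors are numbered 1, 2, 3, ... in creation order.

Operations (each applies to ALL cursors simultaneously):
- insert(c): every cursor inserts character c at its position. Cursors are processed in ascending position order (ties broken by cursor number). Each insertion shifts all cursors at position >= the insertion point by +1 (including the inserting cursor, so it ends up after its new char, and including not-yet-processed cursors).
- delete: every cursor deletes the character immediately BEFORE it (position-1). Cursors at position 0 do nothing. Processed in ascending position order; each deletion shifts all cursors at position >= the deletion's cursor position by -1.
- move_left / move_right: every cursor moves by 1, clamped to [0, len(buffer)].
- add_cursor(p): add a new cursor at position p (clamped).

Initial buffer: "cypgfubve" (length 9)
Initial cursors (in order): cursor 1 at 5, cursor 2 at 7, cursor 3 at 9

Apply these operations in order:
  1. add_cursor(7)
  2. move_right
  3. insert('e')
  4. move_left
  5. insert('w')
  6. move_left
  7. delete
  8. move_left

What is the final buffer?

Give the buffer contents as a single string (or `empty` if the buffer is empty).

Answer: cypgfwebvwewe

Derivation:
After op 1 (add_cursor(7)): buffer="cypgfubve" (len 9), cursors c1@5 c2@7 c4@7 c3@9, authorship .........
After op 2 (move_right): buffer="cypgfubve" (len 9), cursors c1@6 c2@8 c4@8 c3@9, authorship .........
After op 3 (insert('e')): buffer="cypgfuebveeee" (len 13), cursors c1@7 c2@11 c4@11 c3@13, authorship ......1..24.3
After op 4 (move_left): buffer="cypgfuebveeee" (len 13), cursors c1@6 c2@10 c4@10 c3@12, authorship ......1..24.3
After op 5 (insert('w')): buffer="cypgfuwebvewweewe" (len 17), cursors c1@7 c2@13 c4@13 c3@16, authorship ......11..2244.33
After op 6 (move_left): buffer="cypgfuwebvewweewe" (len 17), cursors c1@6 c2@12 c4@12 c3@15, authorship ......11..2244.33
After op 7 (delete): buffer="cypgfwebvwewe" (len 13), cursors c1@5 c2@9 c4@9 c3@11, authorship .....11..4433
After op 8 (move_left): buffer="cypgfwebvwewe" (len 13), cursors c1@4 c2@8 c4@8 c3@10, authorship .....11..4433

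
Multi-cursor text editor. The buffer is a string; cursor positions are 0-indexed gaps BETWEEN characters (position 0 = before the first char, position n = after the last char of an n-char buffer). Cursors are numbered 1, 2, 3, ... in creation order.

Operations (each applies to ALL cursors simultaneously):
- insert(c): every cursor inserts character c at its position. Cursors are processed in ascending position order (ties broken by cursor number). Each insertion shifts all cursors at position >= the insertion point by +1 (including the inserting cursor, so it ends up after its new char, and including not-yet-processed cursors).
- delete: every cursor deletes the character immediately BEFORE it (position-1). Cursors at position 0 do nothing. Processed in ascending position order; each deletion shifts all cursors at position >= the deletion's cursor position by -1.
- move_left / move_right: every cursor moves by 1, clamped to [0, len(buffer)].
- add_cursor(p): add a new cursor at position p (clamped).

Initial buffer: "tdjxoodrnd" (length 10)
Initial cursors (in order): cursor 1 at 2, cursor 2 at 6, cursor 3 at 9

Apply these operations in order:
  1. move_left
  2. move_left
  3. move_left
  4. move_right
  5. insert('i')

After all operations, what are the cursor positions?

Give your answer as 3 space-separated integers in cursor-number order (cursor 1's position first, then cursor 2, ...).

After op 1 (move_left): buffer="tdjxoodrnd" (len 10), cursors c1@1 c2@5 c3@8, authorship ..........
After op 2 (move_left): buffer="tdjxoodrnd" (len 10), cursors c1@0 c2@4 c3@7, authorship ..........
After op 3 (move_left): buffer="tdjxoodrnd" (len 10), cursors c1@0 c2@3 c3@6, authorship ..........
After op 4 (move_right): buffer="tdjxoodrnd" (len 10), cursors c1@1 c2@4 c3@7, authorship ..........
After op 5 (insert('i')): buffer="tidjxioodirnd" (len 13), cursors c1@2 c2@6 c3@10, authorship .1...2...3...

Answer: 2 6 10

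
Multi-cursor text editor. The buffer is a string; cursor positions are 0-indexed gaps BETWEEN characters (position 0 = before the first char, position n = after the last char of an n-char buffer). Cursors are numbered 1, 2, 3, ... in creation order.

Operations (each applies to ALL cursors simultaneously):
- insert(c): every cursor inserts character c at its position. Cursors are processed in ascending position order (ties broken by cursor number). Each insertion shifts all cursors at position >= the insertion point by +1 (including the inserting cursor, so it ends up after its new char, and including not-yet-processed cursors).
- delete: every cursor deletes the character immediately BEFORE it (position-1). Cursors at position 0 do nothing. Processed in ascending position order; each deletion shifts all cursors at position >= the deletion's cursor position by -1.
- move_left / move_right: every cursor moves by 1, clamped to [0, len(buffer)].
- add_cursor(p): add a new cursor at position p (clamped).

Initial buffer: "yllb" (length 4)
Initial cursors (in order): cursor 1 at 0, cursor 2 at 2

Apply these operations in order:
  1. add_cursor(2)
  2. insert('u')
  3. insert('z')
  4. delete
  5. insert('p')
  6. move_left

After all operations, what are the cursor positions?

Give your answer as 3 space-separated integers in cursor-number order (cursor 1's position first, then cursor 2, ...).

After op 1 (add_cursor(2)): buffer="yllb" (len 4), cursors c1@0 c2@2 c3@2, authorship ....
After op 2 (insert('u')): buffer="uyluulb" (len 7), cursors c1@1 c2@5 c3@5, authorship 1..23..
After op 3 (insert('z')): buffer="uzyluuzzlb" (len 10), cursors c1@2 c2@8 c3@8, authorship 11..2323..
After op 4 (delete): buffer="uyluulb" (len 7), cursors c1@1 c2@5 c3@5, authorship 1..23..
After op 5 (insert('p')): buffer="upyluupplb" (len 10), cursors c1@2 c2@8 c3@8, authorship 11..2323..
After op 6 (move_left): buffer="upyluupplb" (len 10), cursors c1@1 c2@7 c3@7, authorship 11..2323..

Answer: 1 7 7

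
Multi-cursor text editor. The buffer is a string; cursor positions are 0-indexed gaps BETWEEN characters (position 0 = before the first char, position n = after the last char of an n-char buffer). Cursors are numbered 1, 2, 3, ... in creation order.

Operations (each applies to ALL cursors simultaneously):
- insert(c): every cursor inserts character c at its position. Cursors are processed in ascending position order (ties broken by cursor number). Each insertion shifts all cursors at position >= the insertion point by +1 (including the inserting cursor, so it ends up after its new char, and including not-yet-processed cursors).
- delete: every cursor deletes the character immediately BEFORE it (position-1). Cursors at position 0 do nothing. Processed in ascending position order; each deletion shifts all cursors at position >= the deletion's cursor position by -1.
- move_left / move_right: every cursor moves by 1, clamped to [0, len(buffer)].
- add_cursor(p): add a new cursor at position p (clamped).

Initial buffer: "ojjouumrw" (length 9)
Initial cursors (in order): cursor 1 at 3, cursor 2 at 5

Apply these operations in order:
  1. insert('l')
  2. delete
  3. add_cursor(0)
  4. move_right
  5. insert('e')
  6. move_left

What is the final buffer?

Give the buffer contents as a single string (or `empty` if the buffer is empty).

Answer: oejjoeuuemrw

Derivation:
After op 1 (insert('l')): buffer="ojjloulumrw" (len 11), cursors c1@4 c2@7, authorship ...1..2....
After op 2 (delete): buffer="ojjouumrw" (len 9), cursors c1@3 c2@5, authorship .........
After op 3 (add_cursor(0)): buffer="ojjouumrw" (len 9), cursors c3@0 c1@3 c2@5, authorship .........
After op 4 (move_right): buffer="ojjouumrw" (len 9), cursors c3@1 c1@4 c2@6, authorship .........
After op 5 (insert('e')): buffer="oejjoeuuemrw" (len 12), cursors c3@2 c1@6 c2@9, authorship .3...1..2...
After op 6 (move_left): buffer="oejjoeuuemrw" (len 12), cursors c3@1 c1@5 c2@8, authorship .3...1..2...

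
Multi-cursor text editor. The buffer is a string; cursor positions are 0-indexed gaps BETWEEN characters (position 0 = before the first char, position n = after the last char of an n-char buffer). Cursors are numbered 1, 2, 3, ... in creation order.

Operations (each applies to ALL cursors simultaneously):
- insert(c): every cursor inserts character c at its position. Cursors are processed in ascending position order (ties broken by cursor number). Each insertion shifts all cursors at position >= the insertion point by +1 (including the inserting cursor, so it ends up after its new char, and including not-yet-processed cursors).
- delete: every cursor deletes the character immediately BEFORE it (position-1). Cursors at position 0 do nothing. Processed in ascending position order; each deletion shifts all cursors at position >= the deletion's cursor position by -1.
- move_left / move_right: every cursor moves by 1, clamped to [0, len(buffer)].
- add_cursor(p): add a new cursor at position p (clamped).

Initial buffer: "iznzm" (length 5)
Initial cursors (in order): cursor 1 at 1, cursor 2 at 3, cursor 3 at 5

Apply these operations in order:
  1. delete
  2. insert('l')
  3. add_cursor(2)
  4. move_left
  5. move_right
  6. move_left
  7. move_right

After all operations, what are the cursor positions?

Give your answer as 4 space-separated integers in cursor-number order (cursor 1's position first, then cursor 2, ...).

Answer: 1 3 5 2

Derivation:
After op 1 (delete): buffer="zz" (len 2), cursors c1@0 c2@1 c3@2, authorship ..
After op 2 (insert('l')): buffer="lzlzl" (len 5), cursors c1@1 c2@3 c3@5, authorship 1.2.3
After op 3 (add_cursor(2)): buffer="lzlzl" (len 5), cursors c1@1 c4@2 c2@3 c3@5, authorship 1.2.3
After op 4 (move_left): buffer="lzlzl" (len 5), cursors c1@0 c4@1 c2@2 c3@4, authorship 1.2.3
After op 5 (move_right): buffer="lzlzl" (len 5), cursors c1@1 c4@2 c2@3 c3@5, authorship 1.2.3
After op 6 (move_left): buffer="lzlzl" (len 5), cursors c1@0 c4@1 c2@2 c3@4, authorship 1.2.3
After op 7 (move_right): buffer="lzlzl" (len 5), cursors c1@1 c4@2 c2@3 c3@5, authorship 1.2.3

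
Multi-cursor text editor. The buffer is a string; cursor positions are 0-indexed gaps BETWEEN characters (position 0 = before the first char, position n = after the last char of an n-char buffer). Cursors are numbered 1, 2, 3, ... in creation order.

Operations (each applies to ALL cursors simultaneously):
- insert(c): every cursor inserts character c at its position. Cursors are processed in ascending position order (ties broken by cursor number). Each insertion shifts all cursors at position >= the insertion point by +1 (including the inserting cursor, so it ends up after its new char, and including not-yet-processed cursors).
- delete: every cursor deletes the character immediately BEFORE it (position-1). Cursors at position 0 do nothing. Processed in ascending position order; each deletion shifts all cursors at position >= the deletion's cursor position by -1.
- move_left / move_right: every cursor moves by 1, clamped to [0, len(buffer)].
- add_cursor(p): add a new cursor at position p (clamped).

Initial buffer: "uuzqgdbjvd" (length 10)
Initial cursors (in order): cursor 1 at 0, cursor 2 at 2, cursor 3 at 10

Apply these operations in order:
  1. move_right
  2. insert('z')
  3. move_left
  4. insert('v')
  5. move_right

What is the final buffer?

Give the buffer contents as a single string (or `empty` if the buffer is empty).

Answer: uvzuzvzqgdbjvdvz

Derivation:
After op 1 (move_right): buffer="uuzqgdbjvd" (len 10), cursors c1@1 c2@3 c3@10, authorship ..........
After op 2 (insert('z')): buffer="uzuzzqgdbjvdz" (len 13), cursors c1@2 c2@5 c3@13, authorship .1..2.......3
After op 3 (move_left): buffer="uzuzzqgdbjvdz" (len 13), cursors c1@1 c2@4 c3@12, authorship .1..2.......3
After op 4 (insert('v')): buffer="uvzuzvzqgdbjvdvz" (len 16), cursors c1@2 c2@6 c3@15, authorship .11..22.......33
After op 5 (move_right): buffer="uvzuzvzqgdbjvdvz" (len 16), cursors c1@3 c2@7 c3@16, authorship .11..22.......33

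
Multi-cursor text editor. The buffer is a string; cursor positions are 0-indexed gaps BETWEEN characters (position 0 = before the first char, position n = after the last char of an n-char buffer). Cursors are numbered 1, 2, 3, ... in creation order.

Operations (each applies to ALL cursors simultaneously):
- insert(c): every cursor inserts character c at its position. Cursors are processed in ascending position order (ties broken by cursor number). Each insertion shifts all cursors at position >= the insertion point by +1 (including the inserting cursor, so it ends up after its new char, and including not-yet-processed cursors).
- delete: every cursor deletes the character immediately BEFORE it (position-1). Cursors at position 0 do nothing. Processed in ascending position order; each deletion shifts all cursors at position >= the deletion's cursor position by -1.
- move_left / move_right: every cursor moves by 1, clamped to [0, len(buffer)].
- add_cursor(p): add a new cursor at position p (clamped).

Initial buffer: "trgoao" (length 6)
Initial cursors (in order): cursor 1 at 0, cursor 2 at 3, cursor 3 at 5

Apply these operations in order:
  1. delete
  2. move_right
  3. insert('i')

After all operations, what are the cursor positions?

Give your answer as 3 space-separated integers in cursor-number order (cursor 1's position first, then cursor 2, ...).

After op 1 (delete): buffer="troo" (len 4), cursors c1@0 c2@2 c3@3, authorship ....
After op 2 (move_right): buffer="troo" (len 4), cursors c1@1 c2@3 c3@4, authorship ....
After op 3 (insert('i')): buffer="tiroioi" (len 7), cursors c1@2 c2@5 c3@7, authorship .1..2.3

Answer: 2 5 7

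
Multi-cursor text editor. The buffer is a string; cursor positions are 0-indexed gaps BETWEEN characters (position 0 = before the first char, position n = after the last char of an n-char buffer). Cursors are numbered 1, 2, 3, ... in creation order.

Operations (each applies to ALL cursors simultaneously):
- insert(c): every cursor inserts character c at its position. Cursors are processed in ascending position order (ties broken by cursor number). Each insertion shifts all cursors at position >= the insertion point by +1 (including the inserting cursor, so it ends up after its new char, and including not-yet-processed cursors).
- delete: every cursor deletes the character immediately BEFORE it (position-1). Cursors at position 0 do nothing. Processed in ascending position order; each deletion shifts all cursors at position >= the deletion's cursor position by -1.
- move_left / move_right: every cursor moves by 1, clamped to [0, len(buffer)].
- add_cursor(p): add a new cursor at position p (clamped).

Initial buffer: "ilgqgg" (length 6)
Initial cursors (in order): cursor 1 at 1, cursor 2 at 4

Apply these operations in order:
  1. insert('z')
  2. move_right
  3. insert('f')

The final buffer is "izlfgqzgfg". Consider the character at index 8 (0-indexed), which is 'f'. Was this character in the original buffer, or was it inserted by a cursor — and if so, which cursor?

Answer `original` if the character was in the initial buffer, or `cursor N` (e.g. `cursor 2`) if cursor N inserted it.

After op 1 (insert('z')): buffer="izlgqzgg" (len 8), cursors c1@2 c2@6, authorship .1...2..
After op 2 (move_right): buffer="izlgqzgg" (len 8), cursors c1@3 c2@7, authorship .1...2..
After op 3 (insert('f')): buffer="izlfgqzgfg" (len 10), cursors c1@4 c2@9, authorship .1.1..2.2.
Authorship (.=original, N=cursor N): . 1 . 1 . . 2 . 2 .
Index 8: author = 2

Answer: cursor 2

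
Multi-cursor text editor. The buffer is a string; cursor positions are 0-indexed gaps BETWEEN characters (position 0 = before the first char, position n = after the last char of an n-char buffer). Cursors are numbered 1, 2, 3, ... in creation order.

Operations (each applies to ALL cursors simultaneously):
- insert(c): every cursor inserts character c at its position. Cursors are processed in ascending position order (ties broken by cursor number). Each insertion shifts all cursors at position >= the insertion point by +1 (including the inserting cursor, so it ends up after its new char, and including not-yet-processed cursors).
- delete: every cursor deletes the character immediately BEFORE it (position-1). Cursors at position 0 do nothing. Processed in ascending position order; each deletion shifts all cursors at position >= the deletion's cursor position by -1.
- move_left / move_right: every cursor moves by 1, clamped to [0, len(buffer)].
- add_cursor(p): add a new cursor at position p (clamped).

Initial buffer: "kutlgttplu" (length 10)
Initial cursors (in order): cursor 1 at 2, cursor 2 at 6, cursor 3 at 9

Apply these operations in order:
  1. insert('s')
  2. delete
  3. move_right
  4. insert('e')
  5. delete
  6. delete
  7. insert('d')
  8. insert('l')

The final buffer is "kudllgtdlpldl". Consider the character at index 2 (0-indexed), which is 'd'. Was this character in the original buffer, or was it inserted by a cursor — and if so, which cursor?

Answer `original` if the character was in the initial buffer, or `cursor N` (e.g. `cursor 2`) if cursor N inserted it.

After op 1 (insert('s')): buffer="kustlgtstplsu" (len 13), cursors c1@3 c2@8 c3@12, authorship ..1....2...3.
After op 2 (delete): buffer="kutlgttplu" (len 10), cursors c1@2 c2@6 c3@9, authorship ..........
After op 3 (move_right): buffer="kutlgttplu" (len 10), cursors c1@3 c2@7 c3@10, authorship ..........
After op 4 (insert('e')): buffer="kutelgtteplue" (len 13), cursors c1@4 c2@9 c3@13, authorship ...1....2...3
After op 5 (delete): buffer="kutlgttplu" (len 10), cursors c1@3 c2@7 c3@10, authorship ..........
After op 6 (delete): buffer="kulgtpl" (len 7), cursors c1@2 c2@5 c3@7, authorship .......
After op 7 (insert('d')): buffer="kudlgtdpld" (len 10), cursors c1@3 c2@7 c3@10, authorship ..1...2..3
After op 8 (insert('l')): buffer="kudllgtdlpldl" (len 13), cursors c1@4 c2@9 c3@13, authorship ..11...22..33
Authorship (.=original, N=cursor N): . . 1 1 . . . 2 2 . . 3 3
Index 2: author = 1

Answer: cursor 1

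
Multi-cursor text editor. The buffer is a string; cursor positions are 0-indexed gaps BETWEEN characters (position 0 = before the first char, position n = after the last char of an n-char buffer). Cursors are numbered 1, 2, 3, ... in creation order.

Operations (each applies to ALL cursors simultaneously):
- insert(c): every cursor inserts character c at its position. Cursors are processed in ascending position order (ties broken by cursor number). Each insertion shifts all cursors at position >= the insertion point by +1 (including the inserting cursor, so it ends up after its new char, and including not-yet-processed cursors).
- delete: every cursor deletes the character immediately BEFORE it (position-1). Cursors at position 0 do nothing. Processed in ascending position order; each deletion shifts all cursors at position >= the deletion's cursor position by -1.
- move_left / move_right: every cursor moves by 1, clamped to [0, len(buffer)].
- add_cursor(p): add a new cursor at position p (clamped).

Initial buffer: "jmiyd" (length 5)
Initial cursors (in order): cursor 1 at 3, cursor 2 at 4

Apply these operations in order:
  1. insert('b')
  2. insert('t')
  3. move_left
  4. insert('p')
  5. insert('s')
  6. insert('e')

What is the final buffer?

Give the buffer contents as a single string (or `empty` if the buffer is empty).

After op 1 (insert('b')): buffer="jmibybd" (len 7), cursors c1@4 c2@6, authorship ...1.2.
After op 2 (insert('t')): buffer="jmibtybtd" (len 9), cursors c1@5 c2@8, authorship ...11.22.
After op 3 (move_left): buffer="jmibtybtd" (len 9), cursors c1@4 c2@7, authorship ...11.22.
After op 4 (insert('p')): buffer="jmibptybptd" (len 11), cursors c1@5 c2@9, authorship ...111.222.
After op 5 (insert('s')): buffer="jmibpstybpstd" (len 13), cursors c1@6 c2@11, authorship ...1111.2222.
After op 6 (insert('e')): buffer="jmibpsetybpsetd" (len 15), cursors c1@7 c2@13, authorship ...11111.22222.

Answer: jmibpsetybpsetd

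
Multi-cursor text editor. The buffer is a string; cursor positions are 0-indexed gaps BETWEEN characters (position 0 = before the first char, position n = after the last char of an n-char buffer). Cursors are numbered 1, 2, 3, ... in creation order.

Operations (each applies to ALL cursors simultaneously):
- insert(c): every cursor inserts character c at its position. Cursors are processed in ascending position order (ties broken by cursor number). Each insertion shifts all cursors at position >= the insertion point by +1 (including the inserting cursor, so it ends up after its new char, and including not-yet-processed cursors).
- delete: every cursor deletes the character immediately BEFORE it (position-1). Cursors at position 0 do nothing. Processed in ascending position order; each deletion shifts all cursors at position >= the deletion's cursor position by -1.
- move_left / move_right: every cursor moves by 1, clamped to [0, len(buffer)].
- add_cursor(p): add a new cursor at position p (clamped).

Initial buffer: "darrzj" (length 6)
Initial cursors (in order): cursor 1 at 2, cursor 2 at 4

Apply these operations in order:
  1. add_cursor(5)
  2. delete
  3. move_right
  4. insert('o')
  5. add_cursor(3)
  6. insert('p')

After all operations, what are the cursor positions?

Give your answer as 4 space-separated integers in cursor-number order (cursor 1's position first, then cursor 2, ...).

After op 1 (add_cursor(5)): buffer="darrzj" (len 6), cursors c1@2 c2@4 c3@5, authorship ......
After op 2 (delete): buffer="drj" (len 3), cursors c1@1 c2@2 c3@2, authorship ...
After op 3 (move_right): buffer="drj" (len 3), cursors c1@2 c2@3 c3@3, authorship ...
After op 4 (insert('o')): buffer="drojoo" (len 6), cursors c1@3 c2@6 c3@6, authorship ..1.23
After op 5 (add_cursor(3)): buffer="drojoo" (len 6), cursors c1@3 c4@3 c2@6 c3@6, authorship ..1.23
After op 6 (insert('p')): buffer="droppjoopp" (len 10), cursors c1@5 c4@5 c2@10 c3@10, authorship ..114.2323

Answer: 5 10 10 5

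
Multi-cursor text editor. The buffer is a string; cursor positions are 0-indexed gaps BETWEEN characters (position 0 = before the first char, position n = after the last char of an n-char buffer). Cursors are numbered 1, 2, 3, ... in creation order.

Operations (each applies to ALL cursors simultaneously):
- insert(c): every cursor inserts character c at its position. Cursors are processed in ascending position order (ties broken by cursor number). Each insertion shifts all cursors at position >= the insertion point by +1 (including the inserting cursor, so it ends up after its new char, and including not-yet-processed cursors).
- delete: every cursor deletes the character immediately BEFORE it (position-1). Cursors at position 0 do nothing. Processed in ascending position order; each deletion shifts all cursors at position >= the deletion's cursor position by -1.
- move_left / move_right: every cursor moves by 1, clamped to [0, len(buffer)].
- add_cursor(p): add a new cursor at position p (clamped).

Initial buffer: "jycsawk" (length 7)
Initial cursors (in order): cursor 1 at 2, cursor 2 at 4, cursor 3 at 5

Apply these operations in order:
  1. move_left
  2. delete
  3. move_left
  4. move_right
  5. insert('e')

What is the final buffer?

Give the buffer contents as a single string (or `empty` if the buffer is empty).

Answer: yeeeawk

Derivation:
After op 1 (move_left): buffer="jycsawk" (len 7), cursors c1@1 c2@3 c3@4, authorship .......
After op 2 (delete): buffer="yawk" (len 4), cursors c1@0 c2@1 c3@1, authorship ....
After op 3 (move_left): buffer="yawk" (len 4), cursors c1@0 c2@0 c3@0, authorship ....
After op 4 (move_right): buffer="yawk" (len 4), cursors c1@1 c2@1 c3@1, authorship ....
After op 5 (insert('e')): buffer="yeeeawk" (len 7), cursors c1@4 c2@4 c3@4, authorship .123...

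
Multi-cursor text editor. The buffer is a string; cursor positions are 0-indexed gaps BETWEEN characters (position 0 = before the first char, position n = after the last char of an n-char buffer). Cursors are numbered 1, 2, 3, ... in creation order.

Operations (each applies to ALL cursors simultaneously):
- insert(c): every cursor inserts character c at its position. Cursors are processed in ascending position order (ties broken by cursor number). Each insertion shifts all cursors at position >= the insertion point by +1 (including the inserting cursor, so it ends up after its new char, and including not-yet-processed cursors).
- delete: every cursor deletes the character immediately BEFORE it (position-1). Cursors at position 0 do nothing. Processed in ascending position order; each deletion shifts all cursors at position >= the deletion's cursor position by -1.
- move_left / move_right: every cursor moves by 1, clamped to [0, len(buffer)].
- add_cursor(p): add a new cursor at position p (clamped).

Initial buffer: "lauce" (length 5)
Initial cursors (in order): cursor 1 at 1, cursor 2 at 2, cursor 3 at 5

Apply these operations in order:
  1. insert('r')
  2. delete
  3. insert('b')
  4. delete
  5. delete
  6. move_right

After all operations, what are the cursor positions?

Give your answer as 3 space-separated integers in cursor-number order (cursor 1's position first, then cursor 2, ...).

After op 1 (insert('r')): buffer="lrarucer" (len 8), cursors c1@2 c2@4 c3@8, authorship .1.2...3
After op 2 (delete): buffer="lauce" (len 5), cursors c1@1 c2@2 c3@5, authorship .....
After op 3 (insert('b')): buffer="lbabuceb" (len 8), cursors c1@2 c2@4 c3@8, authorship .1.2...3
After op 4 (delete): buffer="lauce" (len 5), cursors c1@1 c2@2 c3@5, authorship .....
After op 5 (delete): buffer="uc" (len 2), cursors c1@0 c2@0 c3@2, authorship ..
After op 6 (move_right): buffer="uc" (len 2), cursors c1@1 c2@1 c3@2, authorship ..

Answer: 1 1 2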